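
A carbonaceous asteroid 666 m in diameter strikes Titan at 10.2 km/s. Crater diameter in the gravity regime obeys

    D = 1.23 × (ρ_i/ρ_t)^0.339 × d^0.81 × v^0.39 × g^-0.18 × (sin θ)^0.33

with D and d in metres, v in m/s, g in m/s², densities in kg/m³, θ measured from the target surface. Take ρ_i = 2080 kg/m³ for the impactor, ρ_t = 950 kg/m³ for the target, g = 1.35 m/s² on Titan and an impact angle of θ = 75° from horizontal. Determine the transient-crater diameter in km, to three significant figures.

D ≈ 10.6 km

In SI units: v = 10200 m/s.
(ρ_i/ρ_t)^0.339 = (2080/950)^0.339 = 1.304
d^0.81 = 666^0.81 = 193.6
v^0.39 = 10200^0.39 = 36.59
g^-0.18 = 1.35^-0.18 = 0.9474
(sin 75°)^0.33 = 0.9659^0.33 = 0.9886
D = 1.23 × 1.304 × 193.6 × 36.59 × 0.9474 × 0.9886 = 10642 m
   = 10.64 km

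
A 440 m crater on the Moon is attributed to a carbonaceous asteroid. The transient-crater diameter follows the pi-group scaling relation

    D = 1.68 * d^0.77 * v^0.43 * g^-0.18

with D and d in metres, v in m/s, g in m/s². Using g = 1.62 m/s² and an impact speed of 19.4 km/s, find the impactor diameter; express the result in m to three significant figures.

d ≈ 6.24 m

Rearranging for d: d = [D / (1.68 · 19400^0.43 · 1.62^-0.18)]^(1/0.77).
19400^0.43 = 69.78
1.62^-0.18 = 0.9168
Denominator = 1.68 × 69.78 × 0.9168 = 107.5
D / 107.5 = 440 / 107.5 = 4.093
d = 4.093^(1/0.77) = 4.093^1.2987 = 6.235 m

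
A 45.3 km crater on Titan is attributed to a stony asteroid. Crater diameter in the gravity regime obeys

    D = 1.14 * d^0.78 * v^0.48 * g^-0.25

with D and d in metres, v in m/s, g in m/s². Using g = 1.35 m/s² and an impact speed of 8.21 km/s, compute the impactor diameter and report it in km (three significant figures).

Rearranging for d: d = [D / (1.14 · 8210^0.48 · 1.35^-0.25)]^(1/0.78).
D = 45300 m.
8210^0.48 = 75.66
1.35^-0.25 = 0.9277
Denominator = 1.14 × 75.66 × 0.9277 = 80.02
D / 80.02 = 45300 / 80.02 = 566.1
d = 566.1^(1/0.78) = 566.1^1.2821 = 3384 m

d ≈ 3.38 km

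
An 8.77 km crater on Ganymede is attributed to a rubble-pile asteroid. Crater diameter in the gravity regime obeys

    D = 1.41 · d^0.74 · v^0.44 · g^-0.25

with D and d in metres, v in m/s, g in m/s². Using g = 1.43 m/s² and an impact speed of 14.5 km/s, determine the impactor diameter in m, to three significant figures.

Rearranging for d: d = [D / (1.41 · 14500^0.44 · 1.43^-0.25)]^(1/0.74).
D = 8770 m.
14500^0.44 = 67.76
1.43^-0.25 = 0.9145
Denominator = 1.41 × 67.76 × 0.9145 = 87.37
D / 87.37 = 8770 / 87.37 = 100.4
d = 100.4^(1/0.74) = 100.4^1.3514 = 507.2 m

d ≈ 507 m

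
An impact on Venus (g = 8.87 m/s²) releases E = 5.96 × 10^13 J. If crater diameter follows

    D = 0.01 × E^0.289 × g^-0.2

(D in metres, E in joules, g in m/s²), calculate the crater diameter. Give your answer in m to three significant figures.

E^0.289 = (5.96 × 10^13)^0.289 = 9.573 × 10^3
g^-0.2 = 8.87^-0.2 = 0.6463
D = 0.01 × 9.573 × 10^3 × 0.6463 = 61.87 m

D ≈ 61.9 m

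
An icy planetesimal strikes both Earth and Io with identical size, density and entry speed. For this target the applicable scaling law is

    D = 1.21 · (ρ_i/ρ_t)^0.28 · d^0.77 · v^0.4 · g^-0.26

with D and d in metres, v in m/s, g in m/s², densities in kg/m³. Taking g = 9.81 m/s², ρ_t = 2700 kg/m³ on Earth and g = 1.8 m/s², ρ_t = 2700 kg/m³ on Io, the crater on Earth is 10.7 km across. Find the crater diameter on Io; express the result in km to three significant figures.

The impactor-only factors (d, v, ρ_i) cancel in the ratio, leaving D_Io/D_Earth = (g_Io/g_Earth)^-0.26 · (ρ_t,Earth/ρ_t,Io)^0.28.
(1.8/9.81)^-0.26 = 0.1835^-0.26 = 1.554
(2700/2700)^0.28 = 1.000^0.28 = 1.000
Ratio = 1.554 × 1.000 = 1.554
D_Io = 1.554 × 10.7 km = 16.6 km

D ≈ 16.6 km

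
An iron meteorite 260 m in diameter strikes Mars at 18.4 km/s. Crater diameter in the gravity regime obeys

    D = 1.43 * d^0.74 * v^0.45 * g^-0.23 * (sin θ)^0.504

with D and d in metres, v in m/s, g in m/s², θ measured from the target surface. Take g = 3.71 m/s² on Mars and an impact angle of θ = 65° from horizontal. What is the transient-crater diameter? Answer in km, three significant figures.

In SI units: v = 18400 m/s.
d^0.74 = 260^0.74 = 61.25
v^0.45 = 18400^0.45 = 83.02
g^-0.23 = 3.71^-0.23 = 0.7397
(sin 65°)^0.504 = 0.9063^0.504 = 0.9516
D = 1.43 × 61.25 × 83.02 × 0.7397 × 0.9516 = 5118 m
   = 5.118 km

D ≈ 5.12 km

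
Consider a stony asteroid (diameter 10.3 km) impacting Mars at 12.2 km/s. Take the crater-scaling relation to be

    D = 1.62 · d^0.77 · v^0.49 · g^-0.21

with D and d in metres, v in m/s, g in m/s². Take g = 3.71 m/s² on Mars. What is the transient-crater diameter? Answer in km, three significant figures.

In SI units: d = 10300 m, v = 12200 m/s.
d^0.77 = 10300^0.77 = 1230
v^0.49 = 12200^0.49 = 100.5
g^-0.21 = 3.71^-0.21 = 0.7593
D = 1.62 × 1230 × 100.5 × 0.7593 = 1.521 × 10^5 m
   = 152.1 km

D ≈ 152 km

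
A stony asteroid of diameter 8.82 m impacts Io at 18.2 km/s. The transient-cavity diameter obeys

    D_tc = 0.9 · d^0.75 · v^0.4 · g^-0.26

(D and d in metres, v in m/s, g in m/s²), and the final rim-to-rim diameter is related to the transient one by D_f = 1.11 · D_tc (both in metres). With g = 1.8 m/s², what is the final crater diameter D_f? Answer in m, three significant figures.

D_f ≈ 222 m

v = 18200 m/s.
d^0.75 = 8.82^0.75 = 5.118
v^0.4 = 18200^0.4 = 50.59
g^-0.26 = 1.8^-0.26 = 0.8583
D_tc = 0.9 × 5.118 × 50.59 × 0.8583 = 200.0 m
D_f = 1.11 × 200.0 = 222.0 m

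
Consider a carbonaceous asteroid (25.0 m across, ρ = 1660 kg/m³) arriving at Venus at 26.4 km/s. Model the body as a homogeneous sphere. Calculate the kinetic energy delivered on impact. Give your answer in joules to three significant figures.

v = 26400 m/s.
Mass m = (π/6) ρ d³ = (π/6) × 1660 × (25)³ = 1.358 × 10^7 kg
E = ½ m v² = 0.5 × 1.358 × 10^7 × (26400)² = 4.732 × 10^15 J

E ≈ 4.73 × 10^15 J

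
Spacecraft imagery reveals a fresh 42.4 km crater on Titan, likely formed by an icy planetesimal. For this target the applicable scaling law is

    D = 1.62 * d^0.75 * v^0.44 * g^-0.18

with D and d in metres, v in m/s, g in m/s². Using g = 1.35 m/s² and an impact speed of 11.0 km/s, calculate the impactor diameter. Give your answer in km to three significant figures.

Rearranging for d: d = [D / (1.62 · 11000^0.44 · 1.35^-0.18)]^(1/0.75).
D = 42400 m.
11000^0.44 = 60.01
1.35^-0.18 = 0.9474
Denominator = 1.62 × 60.01 × 0.9474 = 92.10
D / 92.10 = 42400 / 92.10 = 460.4
d = 460.4^(1/0.75) = 460.4^1.3333 = 3554 m

d ≈ 3.55 km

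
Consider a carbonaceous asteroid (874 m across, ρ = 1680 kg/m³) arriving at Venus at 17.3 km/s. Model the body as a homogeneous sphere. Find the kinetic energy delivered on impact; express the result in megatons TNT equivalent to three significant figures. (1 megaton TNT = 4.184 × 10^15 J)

v = 17300 m/s.
Mass m = (π/6) ρ d³ = (π/6) × 1680 × (874)³ = 5.873 × 10^11 kg
E = ½ m v² = 0.5 × 5.873 × 10^11 × (17300)² = 8.789 × 10^19 J
   = 8.789 × 10^19 / 4.184×10^15 = 21006 Mt

E ≈ 21000 Mt TNT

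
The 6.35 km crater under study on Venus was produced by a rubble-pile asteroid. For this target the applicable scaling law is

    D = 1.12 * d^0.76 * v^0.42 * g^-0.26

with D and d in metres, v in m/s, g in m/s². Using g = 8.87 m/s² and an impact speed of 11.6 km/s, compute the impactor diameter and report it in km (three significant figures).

Rearranging for d: d = [D / (1.12 · 11600^0.42 · 8.87^-0.26)]^(1/0.76).
D = 6350 m.
11600^0.42 = 50.94
8.87^-0.26 = 0.5669
Denominator = 1.12 × 50.94 × 0.5669 = 32.34
D / 32.34 = 6350 / 32.34 = 196.4
d = 196.4^(1/0.76) = 196.4^1.3158 = 1041 m

d ≈ 1.04 km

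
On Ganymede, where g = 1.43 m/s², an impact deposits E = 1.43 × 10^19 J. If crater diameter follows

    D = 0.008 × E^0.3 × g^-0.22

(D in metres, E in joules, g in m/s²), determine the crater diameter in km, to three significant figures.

D ≈ 4.13 km

E^0.3 = (1.43 × 10^19)^0.3 = 5.580 × 10^5
g^-0.22 = 1.43^-0.22 = 0.9243
D = 0.008 × 5.580 × 10^5 × 0.9243 = 4126 m
   = 4.126 km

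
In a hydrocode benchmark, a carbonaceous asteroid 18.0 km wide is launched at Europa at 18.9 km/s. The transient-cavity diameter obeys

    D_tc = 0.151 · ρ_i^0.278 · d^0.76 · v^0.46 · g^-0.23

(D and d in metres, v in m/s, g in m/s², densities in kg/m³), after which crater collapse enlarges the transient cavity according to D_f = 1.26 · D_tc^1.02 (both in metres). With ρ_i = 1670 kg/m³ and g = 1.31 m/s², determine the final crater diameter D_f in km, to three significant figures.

In SI: d = 18000 m, v = 18900 m/s.
ρ_i^0.278 = 1670^0.278 = 7.869
d^0.76 = 18000^0.76 = 1714
v^0.46 = 18900^0.46 = 92.72
g^-0.23 = 1.31^-0.23 = 0.9398
D_tc = 0.151 × 7.869 × 1714 × 92.72 × 0.9398 = 1.775 × 10^5 m
D_f = 1.26 × (1.775 × 10^5)^1.02 = 2.848 × 10^5 m
     = 284.8 km

D_f ≈ 285 km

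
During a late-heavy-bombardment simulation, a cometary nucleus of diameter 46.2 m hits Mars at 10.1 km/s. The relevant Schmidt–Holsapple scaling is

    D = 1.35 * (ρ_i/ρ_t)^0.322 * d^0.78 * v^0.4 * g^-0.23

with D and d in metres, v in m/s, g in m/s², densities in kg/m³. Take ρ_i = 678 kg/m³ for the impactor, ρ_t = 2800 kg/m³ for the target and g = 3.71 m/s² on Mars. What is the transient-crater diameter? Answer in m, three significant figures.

D ≈ 503 m

In SI units: v = 10100 m/s.
(ρ_i/ρ_t)^0.322 = (678/2800)^0.322 = 0.6334
d^0.78 = 46.2^0.78 = 19.88
v^0.4 = 10100^0.4 = 39.97
g^-0.23 = 3.71^-0.23 = 0.7397
D = 1.35 × 0.6334 × 19.88 × 39.97 × 0.7397 = 502.6 m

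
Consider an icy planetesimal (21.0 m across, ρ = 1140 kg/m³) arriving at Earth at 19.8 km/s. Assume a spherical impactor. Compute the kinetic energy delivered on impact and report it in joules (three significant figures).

v = 19800 m/s.
Mass m = (π/6) ρ d³ = (π/6) × 1140 × (21)³ = 5.528 × 10^6 kg
E = ½ m v² = 0.5 × 5.528 × 10^6 × (19800)² = 1.084 × 10^15 J

E ≈ 1.08 × 10^15 J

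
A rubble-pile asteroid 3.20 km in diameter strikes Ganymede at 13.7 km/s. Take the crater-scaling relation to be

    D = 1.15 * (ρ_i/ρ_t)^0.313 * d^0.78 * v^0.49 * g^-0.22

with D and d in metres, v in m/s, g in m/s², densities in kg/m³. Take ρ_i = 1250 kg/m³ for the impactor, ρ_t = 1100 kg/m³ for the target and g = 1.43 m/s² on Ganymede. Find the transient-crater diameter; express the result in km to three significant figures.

D ≈ 63.8 km

In SI units: d = 3200 m, v = 13700 m/s.
(ρ_i/ρ_t)^0.313 = (1250/1100)^0.313 = 1.041
d^0.78 = 3200^0.78 = 542.0
v^0.49 = 13700^0.49 = 106.4
g^-0.22 = 1.43^-0.22 = 0.9243
D = 1.15 × 1.041 × 542.0 × 106.4 × 0.9243 = 63812 m
   = 63.81 km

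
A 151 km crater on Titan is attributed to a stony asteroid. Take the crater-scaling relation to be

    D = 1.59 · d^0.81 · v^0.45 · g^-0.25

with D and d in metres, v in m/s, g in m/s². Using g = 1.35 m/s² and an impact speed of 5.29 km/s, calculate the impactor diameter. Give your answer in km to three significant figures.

d ≈ 13.1 km

Rearranging for d: d = [D / (1.59 · 5290^0.45 · 1.35^-0.25)]^(1/0.81).
D = 151000 m.
5290^0.45 = 47.38
1.35^-0.25 = 0.9277
Denominator = 1.59 × 47.38 × 0.9277 = 69.89
D / 69.89 = 151000 / 69.89 = 2161
d = 2161^(1/0.81) = 2161^1.2346 = 13091 m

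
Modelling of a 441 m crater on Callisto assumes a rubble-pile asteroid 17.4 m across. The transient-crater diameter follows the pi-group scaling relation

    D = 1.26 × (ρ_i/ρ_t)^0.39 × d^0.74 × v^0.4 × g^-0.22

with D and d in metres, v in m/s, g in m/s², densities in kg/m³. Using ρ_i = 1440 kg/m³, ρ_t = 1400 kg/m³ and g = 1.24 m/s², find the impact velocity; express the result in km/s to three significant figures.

Rearranging for v: v = [D / (1.26 · (1440/1400)^0.39 · 17.4^0.74 · 1.24^-0.22)]^(1/0.4).
(1440/1400)^0.39 = 1.011
17.4^0.74 = 8.280
1.24^-0.22 = 0.9538
Denominator = 1.26 × 1.011 × 8.280 × 0.9538 = 10.06
D / 10.06 = 441 / 10.06 = 43.84
v = 43.84^(1/0.4) = 43.84^2.5 = 12726 m/s

v ≈ 12.7 km/s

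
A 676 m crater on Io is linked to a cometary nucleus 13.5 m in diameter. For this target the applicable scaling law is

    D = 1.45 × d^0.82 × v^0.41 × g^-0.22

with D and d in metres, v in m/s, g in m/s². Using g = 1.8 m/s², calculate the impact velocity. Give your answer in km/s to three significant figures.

v ≈ 24.3 km/s

Rearranging for v: v = [D / (1.45 · 13.5^0.82 · 1.8^-0.22)]^(1/0.41).
13.5^0.82 = 8.450
1.8^-0.22 = 0.8787
Denominator = 1.45 × 8.450 × 0.8787 = 10.77
D / 10.77 = 676 / 10.77 = 62.77
v = 62.77^(1/0.41) = 62.77^2.439 = 24250 m/s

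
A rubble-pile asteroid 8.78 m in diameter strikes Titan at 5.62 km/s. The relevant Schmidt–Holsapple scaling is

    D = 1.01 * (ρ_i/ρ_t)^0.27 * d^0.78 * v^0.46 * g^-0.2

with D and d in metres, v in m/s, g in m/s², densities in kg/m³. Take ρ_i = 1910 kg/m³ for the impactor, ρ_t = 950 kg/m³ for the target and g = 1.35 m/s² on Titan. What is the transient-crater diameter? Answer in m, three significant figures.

In SI units: v = 5620 m/s.
(ρ_i/ρ_t)^0.27 = (1910/950)^0.27 = 1.208
d^0.78 = 8.78^0.78 = 5.444
v^0.46 = 5620^0.46 = 53.07
g^-0.2 = 1.35^-0.2 = 0.9417
D = 1.01 × 1.208 × 5.444 × 53.07 × 0.9417 = 331.9 m

D ≈ 332 m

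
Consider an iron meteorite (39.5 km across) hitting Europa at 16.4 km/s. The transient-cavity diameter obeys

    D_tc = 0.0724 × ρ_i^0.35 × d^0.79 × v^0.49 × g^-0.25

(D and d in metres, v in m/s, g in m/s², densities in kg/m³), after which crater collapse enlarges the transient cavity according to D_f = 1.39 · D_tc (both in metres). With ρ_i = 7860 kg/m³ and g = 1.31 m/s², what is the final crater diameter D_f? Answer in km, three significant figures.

D_f ≈ 1080 km

In SI: d = 39500 m, v = 16400 m/s.
ρ_i^0.35 = 7860^0.35 = 23.09
d^0.79 = 39500^0.79 = 4279
v^0.49 = 16400^0.49 = 116.2
g^-0.25 = 1.31^-0.25 = 0.9347
D_tc = 0.0724 × 23.09 × 4279 × 116.2 × 0.9347 = 7.769 × 10^5 m
D_f = 1.39 × 7.769 × 10^5 = 1.080 × 10^6 m
     = 1080 km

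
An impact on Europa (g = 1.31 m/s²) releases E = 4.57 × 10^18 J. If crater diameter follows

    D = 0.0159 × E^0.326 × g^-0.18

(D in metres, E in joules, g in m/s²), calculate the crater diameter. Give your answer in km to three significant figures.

E^0.326 = (4.57 × 10^18)^0.326 = 1.211 × 10^6
g^-0.18 = 1.31^-0.18 = 0.9526
D = 0.0159 × 1.211 × 10^6 × 0.9526 = 18342 m
   = 18.34 km

D ≈ 18.3 km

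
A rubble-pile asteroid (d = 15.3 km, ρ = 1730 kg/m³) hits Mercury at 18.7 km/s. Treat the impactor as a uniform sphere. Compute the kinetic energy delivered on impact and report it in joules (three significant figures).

E ≈ 5.67 × 10^23 J

d = 15300 m; v = 18700 m/s.
Mass m = (π/6) ρ d³ = (π/6) × 1730 × (15300)³ = 3.244 × 10^15 kg
E = ½ m v² = 0.5 × 3.244 × 10^15 × (18700)² = 5.672 × 10^23 J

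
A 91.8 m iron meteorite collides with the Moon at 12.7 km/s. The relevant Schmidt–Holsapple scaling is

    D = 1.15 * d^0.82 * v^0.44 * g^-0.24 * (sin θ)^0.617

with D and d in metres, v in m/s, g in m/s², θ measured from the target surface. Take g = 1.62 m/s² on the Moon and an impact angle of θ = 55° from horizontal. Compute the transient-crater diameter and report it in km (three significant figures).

D ≈ 2.36 km

In SI units: v = 12700 m/s.
d^0.82 = 91.8^0.82 = 40.69
v^0.44 = 12700^0.44 = 63.93
g^-0.24 = 1.62^-0.24 = 0.8907
(sin 55°)^0.617 = 0.8192^0.617 = 0.8842
D = 1.15 × 40.69 × 63.93 × 0.8907 × 0.8842 = 2356 m
   = 2.356 km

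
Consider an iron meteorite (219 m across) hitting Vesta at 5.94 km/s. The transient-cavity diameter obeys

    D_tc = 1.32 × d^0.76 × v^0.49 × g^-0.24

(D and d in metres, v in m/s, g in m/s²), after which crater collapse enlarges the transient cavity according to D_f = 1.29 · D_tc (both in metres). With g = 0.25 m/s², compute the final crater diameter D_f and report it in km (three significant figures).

D_f ≈ 10.1 km

v = 5940 m/s.
d^0.76 = 219^0.76 = 60.08
v^0.49 = 5940^0.49 = 70.66
g^-0.24 = 0.25^-0.24 = 1.395
D_tc = 1.32 × 60.08 × 70.66 × 1.395 = 7817 m
D_f = 1.29 × 7817 = 10084 m
     = 10.08 km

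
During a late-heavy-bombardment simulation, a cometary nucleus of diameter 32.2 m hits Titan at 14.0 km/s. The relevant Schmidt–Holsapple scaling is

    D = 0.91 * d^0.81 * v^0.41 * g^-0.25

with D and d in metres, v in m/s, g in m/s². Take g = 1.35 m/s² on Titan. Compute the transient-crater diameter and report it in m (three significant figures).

D ≈ 704 m

In SI units: v = 14000 m/s.
d^0.81 = 32.2^0.81 = 16.65
v^0.41 = 14000^0.41 = 50.11
g^-0.25 = 1.35^-0.25 = 0.9277
D = 0.91 × 16.65 × 50.11 × 0.9277 = 704.3 m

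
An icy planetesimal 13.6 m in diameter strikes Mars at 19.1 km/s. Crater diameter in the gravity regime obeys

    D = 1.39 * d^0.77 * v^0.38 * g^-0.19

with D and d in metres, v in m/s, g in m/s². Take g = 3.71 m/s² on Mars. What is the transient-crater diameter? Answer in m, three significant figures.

In SI units: v = 19100 m/s.
d^0.77 = 13.6^0.77 = 7.461
v^0.38 = 19100^0.38 = 42.34
g^-0.19 = 3.71^-0.19 = 0.7795
D = 1.39 × 7.461 × 42.34 × 0.7795 = 342.3 m

D ≈ 342 m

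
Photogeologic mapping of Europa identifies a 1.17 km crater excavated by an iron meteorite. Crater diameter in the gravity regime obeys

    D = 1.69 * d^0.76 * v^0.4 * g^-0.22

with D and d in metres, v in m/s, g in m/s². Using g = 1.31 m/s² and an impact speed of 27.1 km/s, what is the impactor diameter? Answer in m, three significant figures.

Rearranging for d: d = [D / (1.69 · 27100^0.4 · 1.31^-0.22)]^(1/0.76).
D = 1170 m.
27100^0.4 = 59.32
1.31^-0.22 = 0.9423
Denominator = 1.69 × 59.32 × 0.9423 = 94.47
D / 94.47 = 1170 / 94.47 = 12.38
d = 12.38^(1/0.76) = 12.38^1.3158 = 27.40 m

d ≈ 27.4 m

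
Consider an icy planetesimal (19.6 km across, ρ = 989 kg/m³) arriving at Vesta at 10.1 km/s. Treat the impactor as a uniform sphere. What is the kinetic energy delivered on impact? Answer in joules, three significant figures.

d = 19600 m; v = 10100 m/s.
Mass m = (π/6) ρ d³ = (π/6) × 989 × (19600)³ = 3.899 × 10^15 kg
E = ½ m v² = 0.5 × 3.899 × 10^15 × (10100)² = 1.989 × 10^23 J

E ≈ 1.99 × 10^23 J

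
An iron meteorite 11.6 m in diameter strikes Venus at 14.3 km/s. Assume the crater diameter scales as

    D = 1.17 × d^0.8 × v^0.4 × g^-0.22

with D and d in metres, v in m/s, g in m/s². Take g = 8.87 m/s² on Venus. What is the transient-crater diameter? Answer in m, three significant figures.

In SI units: v = 14300 m/s.
d^0.8 = 11.6^0.8 = 7.105
v^0.4 = 14300^0.4 = 45.93
g^-0.22 = 8.87^-0.22 = 0.6187
D = 1.17 × 7.105 × 45.93 × 0.6187 = 236.2 m

D ≈ 236 m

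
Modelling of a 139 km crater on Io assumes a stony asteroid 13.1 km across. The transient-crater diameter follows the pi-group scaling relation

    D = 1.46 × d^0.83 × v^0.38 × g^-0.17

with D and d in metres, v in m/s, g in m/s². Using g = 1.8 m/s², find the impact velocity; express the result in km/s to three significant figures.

Rearranging for v: v = [D / (1.46 · 13100^0.83 · 1.8^-0.17)]^(1/0.38).
D = 139000 m.
13100^0.83 = 2614
1.8^-0.17 = 0.9049
Denominator = 1.46 × 2614 × 0.9049 = 3453
D / 3453 = 139000 / 3453 = 40.25
v = 40.25^(1/0.38) = 40.25^2.6316 = 16715 m/s

v ≈ 16.7 km/s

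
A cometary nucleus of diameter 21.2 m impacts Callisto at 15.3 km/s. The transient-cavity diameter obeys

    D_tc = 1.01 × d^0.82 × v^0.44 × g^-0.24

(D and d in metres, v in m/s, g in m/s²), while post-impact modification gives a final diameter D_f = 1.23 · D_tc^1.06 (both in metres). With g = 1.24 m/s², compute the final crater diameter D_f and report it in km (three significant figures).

D_f ≈ 1.50 km

v = 15300 m/s.
d^0.82 = 21.2^0.82 = 12.23
v^0.44 = 15300^0.44 = 69.38
g^-0.24 = 1.24^-0.24 = 0.9497
D_tc = 1.01 × 12.23 × 69.38 × 0.9497 = 813.9 m
D_f = 1.23 × (813.9)^1.06 = 1497 m
     = 1.497 km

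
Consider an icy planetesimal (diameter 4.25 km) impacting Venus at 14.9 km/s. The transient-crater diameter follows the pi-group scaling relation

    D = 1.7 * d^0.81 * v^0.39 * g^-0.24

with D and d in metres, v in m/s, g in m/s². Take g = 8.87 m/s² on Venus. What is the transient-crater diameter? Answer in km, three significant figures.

D ≈ 37.1 km

In SI units: d = 4250 m, v = 14900 m/s.
d^0.81 = 4250^0.81 = 869.0
v^0.39 = 14900^0.39 = 42.42
g^-0.24 = 8.87^-0.24 = 0.5922
D = 1.7 × 869.0 × 42.42 × 0.5922 = 37111 m
   = 37.11 km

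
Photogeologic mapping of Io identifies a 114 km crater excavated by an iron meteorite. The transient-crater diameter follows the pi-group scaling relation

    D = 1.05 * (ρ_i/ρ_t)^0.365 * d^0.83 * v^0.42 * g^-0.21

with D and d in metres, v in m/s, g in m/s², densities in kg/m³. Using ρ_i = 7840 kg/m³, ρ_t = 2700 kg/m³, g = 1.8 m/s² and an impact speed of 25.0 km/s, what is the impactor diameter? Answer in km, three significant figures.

d ≈ 5.04 km

Rearranging for d: d = [D / (1.05 · (7840/2700)^0.365 · 25000^0.42 · 1.8^-0.21)]^(1/0.83).
D = 114000 m.
(7840/2700)^0.365 = 1.476
25000^0.42 = 70.33
1.8^-0.21 = 0.8839
Denominator = 1.05 × 1.476 × 70.33 × 0.8839 = 96.34
D / 96.34 = 114000 / 96.34 = 1183
d = 1183^(1/0.83) = 1183^1.2048 = 5039 m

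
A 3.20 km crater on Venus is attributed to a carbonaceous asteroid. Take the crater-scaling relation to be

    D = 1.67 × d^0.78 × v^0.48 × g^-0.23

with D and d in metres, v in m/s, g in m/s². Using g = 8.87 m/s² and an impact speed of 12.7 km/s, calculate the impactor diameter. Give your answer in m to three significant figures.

d ≈ 91.7 m

Rearranging for d: d = [D / (1.67 · 12700^0.48 · 8.87^-0.23)]^(1/0.78).
D = 3200 m.
12700^0.48 = 93.29
8.87^-0.23 = 0.6053
Denominator = 1.67 × 93.29 × 0.6053 = 94.30
D / 94.30 = 3200 / 94.30 = 33.93
d = 33.93^(1/0.78) = 33.93^1.2821 = 91.70 m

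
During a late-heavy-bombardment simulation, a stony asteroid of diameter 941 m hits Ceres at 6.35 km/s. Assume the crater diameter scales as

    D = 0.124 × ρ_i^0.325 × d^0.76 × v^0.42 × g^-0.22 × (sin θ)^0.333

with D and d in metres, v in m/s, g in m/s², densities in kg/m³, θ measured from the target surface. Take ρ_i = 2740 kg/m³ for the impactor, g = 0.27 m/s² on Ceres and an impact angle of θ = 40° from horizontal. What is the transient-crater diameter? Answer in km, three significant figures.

In SI units: v = 6350 m/s.
ρ_i^0.325 = 2740^0.325 = 13.10
d^0.76 = 941^0.76 = 181.9
v^0.42 = 6350^0.42 = 39.55
g^-0.22 = 0.27^-0.22 = 1.334
(sin 40°)^0.333 = 0.6428^0.333 = 0.8632
D = 0.124 × 13.10 × 181.9 × 39.55 × 1.334 × 0.8632 = 13457 m
   = 13.46 km

D ≈ 13.5 km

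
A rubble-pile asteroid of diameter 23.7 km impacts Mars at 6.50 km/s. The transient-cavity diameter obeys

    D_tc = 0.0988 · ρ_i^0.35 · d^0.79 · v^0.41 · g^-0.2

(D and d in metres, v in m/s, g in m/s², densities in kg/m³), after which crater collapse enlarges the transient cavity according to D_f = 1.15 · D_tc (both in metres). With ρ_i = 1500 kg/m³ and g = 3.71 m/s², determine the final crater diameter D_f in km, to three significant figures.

D_f ≈ 118 km

In SI: d = 23700 m, v = 6500 m/s.
ρ_i^0.35 = 1500^0.35 = 12.93
d^0.79 = 23700^0.79 = 2858
v^0.41 = 6500^0.41 = 36.58
g^-0.2 = 3.71^-0.2 = 0.7694
D_tc = 0.0988 × 12.93 × 2858 × 36.58 × 0.7694 = 1.028 × 10^5 m
D_f = 1.15 × 1.028 × 10^5 = 1.182 × 10^5 m
     = 118.2 km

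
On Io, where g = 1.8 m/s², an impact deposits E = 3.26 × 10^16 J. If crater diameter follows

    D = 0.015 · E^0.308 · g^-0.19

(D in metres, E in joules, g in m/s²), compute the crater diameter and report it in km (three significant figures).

E^0.308 = (3.26 × 10^16)^0.308 = 1.219 × 10^5
g^-0.19 = 1.8^-0.19 = 0.8943
D = 0.015 × 1.219 × 10^5 × 0.8943 = 1635 m
   = 1.635 km

D ≈ 1.64 km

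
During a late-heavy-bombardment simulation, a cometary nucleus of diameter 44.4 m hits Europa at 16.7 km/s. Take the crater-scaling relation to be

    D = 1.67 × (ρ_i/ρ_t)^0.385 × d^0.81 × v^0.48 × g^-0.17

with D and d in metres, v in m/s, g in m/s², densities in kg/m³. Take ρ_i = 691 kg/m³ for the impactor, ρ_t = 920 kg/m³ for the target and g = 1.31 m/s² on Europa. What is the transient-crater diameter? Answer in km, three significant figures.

In SI units: v = 16700 m/s.
(ρ_i/ρ_t)^0.385 = (691/920)^0.385 = 0.8957
d^0.81 = 44.4^0.81 = 21.60
v^0.48 = 16700^0.48 = 106.4
g^-0.17 = 1.31^-0.17 = 0.9551
D = 1.67 × 0.8957 × 21.60 × 106.4 × 0.9551 = 3283 m
   = 3.283 km

D ≈ 3.28 km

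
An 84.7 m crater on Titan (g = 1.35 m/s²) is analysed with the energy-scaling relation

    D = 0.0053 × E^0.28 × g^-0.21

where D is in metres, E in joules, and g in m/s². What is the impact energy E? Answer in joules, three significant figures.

Rearranging: E = [D / (0.0053 · g^-0.21)]^(1/0.28).
g^-0.21 = 1.35^-0.21 = 0.9389
D / (0.0053 × 0.9389) = 84.7 / (4.976 × 10^-3) = 1.702 × 10^4
E = (1.702 × 10^4)^3.5714 = 1.290 × 10^15 J

E ≈ 1.29 × 10^15 J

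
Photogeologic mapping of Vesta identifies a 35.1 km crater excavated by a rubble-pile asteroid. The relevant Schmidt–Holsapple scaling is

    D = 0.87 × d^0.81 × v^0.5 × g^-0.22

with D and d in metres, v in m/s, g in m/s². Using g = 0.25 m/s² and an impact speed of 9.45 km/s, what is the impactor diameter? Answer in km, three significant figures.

Rearranging for d: d = [D / (0.87 · 9450^0.5 · 0.25^-0.22)]^(1/0.81).
D = 35100 m.
9450^0.5 = 97.21
0.25^-0.22 = 1.357
Denominator = 0.87 × 97.21 × 1.357 = 114.8
D / 114.8 = 35100 / 114.8 = 305.7
d = 305.7^(1/0.81) = 305.7^1.2346 = 1170 m

d ≈ 1.17 km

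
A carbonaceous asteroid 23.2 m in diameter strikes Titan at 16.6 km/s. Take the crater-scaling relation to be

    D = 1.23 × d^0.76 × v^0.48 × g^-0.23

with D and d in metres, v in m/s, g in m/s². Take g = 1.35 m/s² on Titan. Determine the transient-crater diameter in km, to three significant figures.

D ≈ 1.33 km

In SI units: v = 16600 m/s.
d^0.76 = 23.2^0.76 = 10.91
v^0.48 = 16600^0.48 = 106.1
g^-0.23 = 1.35^-0.23 = 0.9333
D = 1.23 × 10.91 × 106.1 × 0.9333 = 1329 m
   = 1.329 km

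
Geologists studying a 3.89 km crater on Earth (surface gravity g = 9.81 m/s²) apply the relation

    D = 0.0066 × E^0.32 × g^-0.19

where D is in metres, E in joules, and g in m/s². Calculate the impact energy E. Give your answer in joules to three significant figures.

Rearranging: E = [D / (0.0066 · g^-0.19)]^(1/0.32).
D = 3890 m.
g^-0.19 = 9.81^-0.19 = 0.6480
D / (0.0066 × 0.6480) = 3890 / (4.277 × 10^-3) = 9.095 × 10^5
E = (9.095 × 10^5)^3.125 = 4.181 × 10^18 J

E ≈ 4.18 × 10^18 J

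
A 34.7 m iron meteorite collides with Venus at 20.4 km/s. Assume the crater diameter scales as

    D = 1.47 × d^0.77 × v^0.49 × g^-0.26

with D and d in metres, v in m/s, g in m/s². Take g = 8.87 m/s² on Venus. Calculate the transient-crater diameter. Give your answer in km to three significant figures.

D ≈ 1.65 km

In SI units: v = 20400 m/s.
d^0.77 = 34.7^0.77 = 15.35
v^0.49 = 20400^0.49 = 129.3
g^-0.26 = 8.87^-0.26 = 0.5669
D = 1.47 × 15.35 × 129.3 × 0.5669 = 1654 m
   = 1.654 km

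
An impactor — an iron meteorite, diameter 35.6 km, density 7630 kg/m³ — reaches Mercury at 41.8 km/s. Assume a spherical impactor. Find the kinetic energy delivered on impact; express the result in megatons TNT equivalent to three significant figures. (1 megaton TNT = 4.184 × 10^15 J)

d = 35600 m; v = 41800 m/s.
Mass m = (π/6) ρ d³ = (π/6) × 7630 × (35600)³ = 1.802 × 10^17 kg
E = ½ m v² = 0.5 × 1.802 × 10^17 × (41800)² = 1.574 × 10^26 J
   = 1.574 × 10^26 / 4.184×10^15 = 3.762 × 10^10 Mt

E ≈ 3.76 × 10^10 Mt TNT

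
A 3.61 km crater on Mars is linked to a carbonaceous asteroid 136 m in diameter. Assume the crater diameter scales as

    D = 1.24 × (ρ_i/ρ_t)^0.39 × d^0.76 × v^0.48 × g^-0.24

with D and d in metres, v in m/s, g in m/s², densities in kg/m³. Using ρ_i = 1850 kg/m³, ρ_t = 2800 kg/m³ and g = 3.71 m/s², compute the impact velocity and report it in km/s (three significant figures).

Rearranging for v: v = [D / (1.24 · (1850/2800)^0.39 · 136^0.76 · 3.71^-0.24)]^(1/0.48).
D = 3610 m.
(1850/2800)^0.39 = 0.8508
136^0.76 = 41.83
3.71^-0.24 = 0.7300
Denominator = 1.24 × 0.8508 × 41.83 × 0.7300 = 32.22
D / 32.22 = 3610 / 32.22 = 112.0
v = 112.0^(1/0.48) = 112.0^2.0833 = 18584 m/s

v ≈ 18.6 km/s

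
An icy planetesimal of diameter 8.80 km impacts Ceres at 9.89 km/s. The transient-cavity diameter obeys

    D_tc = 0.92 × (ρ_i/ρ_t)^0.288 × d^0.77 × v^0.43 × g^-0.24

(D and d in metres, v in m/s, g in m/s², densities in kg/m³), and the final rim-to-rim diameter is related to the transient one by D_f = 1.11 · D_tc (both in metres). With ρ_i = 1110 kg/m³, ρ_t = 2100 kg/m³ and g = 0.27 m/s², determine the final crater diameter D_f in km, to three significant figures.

D_f ≈ 66.2 km

In SI: d = 8800 m, v = 9890 m/s.
(ρ_i/ρ_t)^0.288 = (1110/2100)^0.288 = 0.8323
d^0.77 = 8800^0.77 = 1090
v^0.43 = 9890^0.43 = 52.23
g^-0.24 = 0.27^-0.24 = 1.369
D_tc = 0.92 × 0.8323 × 1090 × 52.23 × 1.369 = 59680 m
D_f = 1.11 × 59680 = 66245 m
     = 66.24 km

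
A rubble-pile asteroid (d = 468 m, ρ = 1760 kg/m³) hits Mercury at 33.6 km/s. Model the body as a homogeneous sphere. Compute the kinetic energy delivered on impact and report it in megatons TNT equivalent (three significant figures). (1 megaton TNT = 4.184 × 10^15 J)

E ≈ 12700 Mt TNT

v = 33600 m/s.
Mass m = (π/6) ρ d³ = (π/6) × 1760 × (468)³ = 9.446 × 10^10 kg
E = ½ m v² = 0.5 × 9.446 × 10^10 × (33600)² = 5.332 × 10^19 J
   = 5.332 × 10^19 / 4.184×10^15 = 12744 Mt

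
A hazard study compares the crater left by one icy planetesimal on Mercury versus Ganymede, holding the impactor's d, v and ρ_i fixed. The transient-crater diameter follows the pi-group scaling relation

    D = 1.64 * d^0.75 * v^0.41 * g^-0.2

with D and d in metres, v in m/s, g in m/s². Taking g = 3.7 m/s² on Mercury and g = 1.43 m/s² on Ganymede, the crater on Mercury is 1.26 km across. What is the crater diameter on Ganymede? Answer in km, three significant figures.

All impactor-dependent factors cancel in the ratio, leaving D_Ganymede/D_Mercury = (g_Ganymede/g_Mercury)^-0.2.
(1.43/3.7)^-0.2 = 0.3865^-0.2 = 1.209
D_Ganymede = 1.209 × 1.26 km = 1.52 km

D ≈ 1.52 km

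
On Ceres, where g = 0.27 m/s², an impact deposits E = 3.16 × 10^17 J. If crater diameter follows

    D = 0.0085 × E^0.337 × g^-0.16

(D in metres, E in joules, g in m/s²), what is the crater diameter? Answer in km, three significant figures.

E^0.337 = (3.16 × 10^17)^0.337 = 7.896 × 10^5
g^-0.16 = 0.27^-0.16 = 1.233
D = 0.0085 × 7.896 × 10^5 × 1.233 = 8275 m
   = 8.275 km

D ≈ 8.28 km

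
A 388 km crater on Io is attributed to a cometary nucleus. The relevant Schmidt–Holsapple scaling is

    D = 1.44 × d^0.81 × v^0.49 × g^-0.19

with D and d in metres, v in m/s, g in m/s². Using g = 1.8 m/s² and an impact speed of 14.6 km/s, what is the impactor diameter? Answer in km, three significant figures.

Rearranging for d: d = [D / (1.44 · 14600^0.49 · 1.8^-0.19)]^(1/0.81).
D = 388000 m.
14600^0.49 = 109.8
1.8^-0.19 = 0.8943
Denominator = 1.44 × 109.8 × 0.8943 = 141.4
D / 141.4 = 388000 / 141.4 = 2744
d = 2744^(1/0.81) = 2744^1.2346 = 17580 m

d ≈ 17.6 km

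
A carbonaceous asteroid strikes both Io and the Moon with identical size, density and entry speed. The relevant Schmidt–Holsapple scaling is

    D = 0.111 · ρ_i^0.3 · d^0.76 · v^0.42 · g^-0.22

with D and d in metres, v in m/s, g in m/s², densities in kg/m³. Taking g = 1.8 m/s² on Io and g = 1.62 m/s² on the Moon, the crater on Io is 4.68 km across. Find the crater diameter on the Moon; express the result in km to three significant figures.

D ≈ 4.79 km

All impactor-dependent factors cancel in the ratio, leaving D_Moon/D_Io = (g_Moon/g_Io)^-0.22.
(1.62/1.8)^-0.22 = 0.9000^-0.22 = 1.023
D_Moon = 1.023 × 4.68 km = 4.79 km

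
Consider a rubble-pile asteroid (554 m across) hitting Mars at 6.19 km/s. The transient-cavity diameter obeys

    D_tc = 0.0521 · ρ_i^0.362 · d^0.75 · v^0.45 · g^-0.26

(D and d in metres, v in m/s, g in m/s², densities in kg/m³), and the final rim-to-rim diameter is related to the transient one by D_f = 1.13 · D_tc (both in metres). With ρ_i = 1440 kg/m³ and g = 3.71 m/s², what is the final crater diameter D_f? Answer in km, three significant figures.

v = 6190 m/s.
ρ_i^0.362 = 1440^0.362 = 13.91
d^0.75 = 554^0.75 = 114.2
v^0.45 = 6190^0.45 = 50.85
g^-0.26 = 3.71^-0.26 = 0.7112
D_tc = 0.0521 × 13.91 × 114.2 × 50.85 × 0.7112 = 2993 m
D_f = 1.13 × 2993 = 3382 m
     = 3.382 km

D_f ≈ 3.38 km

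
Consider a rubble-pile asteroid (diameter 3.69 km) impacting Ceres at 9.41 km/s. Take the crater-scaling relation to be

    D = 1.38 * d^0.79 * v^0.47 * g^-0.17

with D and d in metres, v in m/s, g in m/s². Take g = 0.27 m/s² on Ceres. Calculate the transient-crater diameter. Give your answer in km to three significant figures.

D ≈ 83.6 km

In SI units: d = 3690 m, v = 9410 m/s.
d^0.79 = 3690^0.79 = 657.6
v^0.47 = 9410^0.47 = 73.72
g^-0.17 = 0.27^-0.17 = 1.249
D = 1.38 × 657.6 × 73.72 × 1.249 = 83558 m
   = 83.56 km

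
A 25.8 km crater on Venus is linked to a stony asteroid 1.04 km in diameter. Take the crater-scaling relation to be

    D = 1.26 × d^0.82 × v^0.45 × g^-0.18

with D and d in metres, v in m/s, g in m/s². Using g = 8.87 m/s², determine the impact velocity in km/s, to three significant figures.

v ≈ 29.0 km/s

Rearranging for v: v = [D / (1.26 · 1040^0.82 · 8.87^-0.18)]^(1/0.45).
D = 25800 m.
1040^0.82 = 297.8
8.87^-0.18 = 0.6751
Denominator = 1.26 × 297.8 × 0.6751 = 253.3
D / 253.3 = 25800 / 253.3 = 101.9
v = 101.9^(1/0.45) = 101.9^2.2222 = 29011 m/s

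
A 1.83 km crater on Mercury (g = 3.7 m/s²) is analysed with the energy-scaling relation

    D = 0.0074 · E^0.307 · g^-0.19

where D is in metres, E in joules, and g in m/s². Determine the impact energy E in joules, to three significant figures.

E ≈ 8.30 × 10^17 J

Rearranging: E = [D / (0.0074 · g^-0.19)]^(1/0.307).
D = 1830 m.
g^-0.19 = 3.7^-0.19 = 0.7799
D / (0.0074 × 0.7799) = 1830 / (5.771 × 10^-3) = 3.171 × 10^5
E = (3.171 × 10^5)^3.2573 = 8.299 × 10^17 J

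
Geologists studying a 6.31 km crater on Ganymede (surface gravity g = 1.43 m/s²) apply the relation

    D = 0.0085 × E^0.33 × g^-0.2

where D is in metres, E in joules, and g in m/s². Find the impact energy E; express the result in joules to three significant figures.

E ≈ 7.65 × 10^17 J

Rearranging: E = [D / (0.0085 · g^-0.2)]^(1/0.33).
D = 6310 m.
g^-0.2 = 1.43^-0.2 = 0.9310
D / (0.0085 × 0.9310) = 6310 / (7.914 × 10^-3) = 7.973 × 10^5
E = (7.973 × 10^5)^3.0303 = 7.650 × 10^17 J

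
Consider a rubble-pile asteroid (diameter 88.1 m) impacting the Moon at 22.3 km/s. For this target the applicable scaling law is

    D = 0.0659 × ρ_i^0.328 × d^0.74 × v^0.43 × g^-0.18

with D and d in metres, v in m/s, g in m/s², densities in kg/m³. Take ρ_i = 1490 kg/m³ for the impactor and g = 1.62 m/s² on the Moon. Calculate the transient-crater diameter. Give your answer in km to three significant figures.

In SI units: v = 22300 m/s.
ρ_i^0.328 = 1490^0.328 = 10.99
d^0.74 = 88.1^0.74 = 27.50
v^0.43 = 22300^0.43 = 74.09
g^-0.18 = 1.62^-0.18 = 0.9168
D = 0.0659 × 10.99 × 27.50 × 74.09 × 0.9168 = 1353 m
   = 1.353 km

D ≈ 1.35 km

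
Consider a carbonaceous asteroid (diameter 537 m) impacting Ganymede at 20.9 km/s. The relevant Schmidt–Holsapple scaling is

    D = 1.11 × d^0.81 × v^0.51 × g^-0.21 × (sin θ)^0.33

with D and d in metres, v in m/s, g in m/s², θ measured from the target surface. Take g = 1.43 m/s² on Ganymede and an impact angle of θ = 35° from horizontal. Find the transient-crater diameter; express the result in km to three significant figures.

In SI units: v = 20900 m/s.
d^0.81 = 537^0.81 = 162.7
v^0.51 = 20900^0.51 = 159.7
g^-0.21 = 1.43^-0.21 = 0.9276
(sin 35°)^0.33 = 0.5736^0.33 = 0.8324
D = 1.11 × 162.7 × 159.7 × 0.9276 × 0.8324 = 22269 m
   = 22.27 km

D ≈ 22.3 km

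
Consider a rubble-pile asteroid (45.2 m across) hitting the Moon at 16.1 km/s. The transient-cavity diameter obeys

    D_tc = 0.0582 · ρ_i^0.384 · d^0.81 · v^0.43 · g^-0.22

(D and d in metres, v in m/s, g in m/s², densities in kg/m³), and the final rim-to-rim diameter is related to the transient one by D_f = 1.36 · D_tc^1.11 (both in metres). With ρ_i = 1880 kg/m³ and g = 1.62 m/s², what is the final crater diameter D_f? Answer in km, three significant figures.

D_f ≈ 4.01 km

v = 16100 m/s.
ρ_i^0.384 = 1880^0.384 = 18.08
d^0.81 = 45.2^0.81 = 21.91
v^0.43 = 16100^0.43 = 64.41
g^-0.22 = 1.62^-0.22 = 0.8993
D_tc = 0.0582 × 18.08 × 21.91 × 64.41 × 0.8993 = 1335 m
D_f = 1.36 × (1335)^1.11 = 4007 m
     = 4.007 km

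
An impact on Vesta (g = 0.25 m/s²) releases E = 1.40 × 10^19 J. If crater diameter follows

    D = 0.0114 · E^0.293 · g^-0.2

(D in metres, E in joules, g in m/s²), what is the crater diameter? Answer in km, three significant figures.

D ≈ 6.13 km

E^0.293 = (1.40 × 10^19)^0.293 = 4.072 × 10^5
g^-0.2 = 0.25^-0.2 = 1.320
D = 0.0114 × 4.072 × 10^5 × 1.320 = 6128 m
   = 6.128 km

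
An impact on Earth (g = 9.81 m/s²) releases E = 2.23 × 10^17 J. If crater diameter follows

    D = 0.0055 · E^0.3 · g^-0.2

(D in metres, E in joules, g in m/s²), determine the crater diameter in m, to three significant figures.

D ≈ 558 m

E^0.3 = (2.23 × 10^17)^0.3 = 1.601 × 10^5
g^-0.2 = 9.81^-0.2 = 0.6334
D = 0.0055 × 1.601 × 10^5 × 0.6334 = 557.7 m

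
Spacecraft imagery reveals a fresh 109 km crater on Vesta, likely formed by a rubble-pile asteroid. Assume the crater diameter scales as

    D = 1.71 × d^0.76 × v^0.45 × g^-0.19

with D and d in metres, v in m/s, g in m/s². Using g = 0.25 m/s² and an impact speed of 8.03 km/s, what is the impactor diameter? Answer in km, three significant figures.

Rearranging for d: d = [D / (1.71 · 8030^0.45 · 0.25^-0.19)]^(1/0.76).
D = 109000 m.
8030^0.45 = 57.16
0.25^-0.19 = 1.301
Denominator = 1.71 × 57.16 × 1.301 = 127.2
D / 127.2 = 109000 / 127.2 = 856.9
d = 856.9^(1/0.76) = 856.9^1.3158 = 7230 m

d ≈ 7.23 km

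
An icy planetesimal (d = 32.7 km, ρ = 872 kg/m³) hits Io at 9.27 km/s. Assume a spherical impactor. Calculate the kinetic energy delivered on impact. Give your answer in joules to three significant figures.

d = 32700 m; v = 9270 m/s.
Mass m = (π/6) ρ d³ = (π/6) × 872 × (32700)³ = 1.596 × 10^16 kg
E = ½ m v² = 0.5 × 1.596 × 10^16 × (9270)² = 6.857 × 10^23 J

E ≈ 6.86 × 10^23 J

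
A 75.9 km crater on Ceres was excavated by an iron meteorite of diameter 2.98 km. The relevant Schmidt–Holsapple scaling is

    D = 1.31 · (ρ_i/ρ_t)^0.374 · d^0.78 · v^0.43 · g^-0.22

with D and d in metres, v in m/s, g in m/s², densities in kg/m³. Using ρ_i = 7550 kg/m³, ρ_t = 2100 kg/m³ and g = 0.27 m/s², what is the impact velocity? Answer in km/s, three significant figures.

Rearranging for v: v = [D / (1.31 · (7550/2100)^0.374 · 2980^0.78 · 0.27^-0.22)]^(1/0.43).
D = 75900 m.
(7550/2100)^0.374 = 1.614
2980^0.78 = 512.7
0.27^-0.22 = 1.334
Denominator = 1.31 × 1.614 × 512.7 × 1.334 = 1446
D / 1446 = 75900 / 1446 = 52.49
v = 52.49^(1/0.43) = 52.49^2.3256 = 10005 m/s

v ≈ 10.0 km/s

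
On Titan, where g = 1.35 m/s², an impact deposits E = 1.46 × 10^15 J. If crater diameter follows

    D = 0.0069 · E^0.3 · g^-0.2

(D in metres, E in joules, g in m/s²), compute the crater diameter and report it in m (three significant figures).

D ≈ 230 m

E^0.3 = (1.46 × 10^15)^0.3 = 3.542 × 10^4
g^-0.2 = 1.35^-0.2 = 0.9417
D = 0.0069 × 3.542 × 10^4 × 0.9417 = 230.1 m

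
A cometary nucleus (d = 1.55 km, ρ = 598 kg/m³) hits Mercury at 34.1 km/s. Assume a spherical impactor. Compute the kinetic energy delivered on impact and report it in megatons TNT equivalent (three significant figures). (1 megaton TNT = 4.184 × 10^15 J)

E ≈ 1.62 × 10^5 Mt TNT

d = 1550 m; v = 34100 m/s.
Mass m = (π/6) ρ d³ = (π/6) × 598 × (1550)³ = 1.166 × 10^12 kg
E = ½ m v² = 0.5 × 1.166 × 10^12 × (34100)² = 6.779 × 10^20 J
   = 6.779 × 10^20 / 4.184×10^15 = 1.620 × 10^5 Mt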